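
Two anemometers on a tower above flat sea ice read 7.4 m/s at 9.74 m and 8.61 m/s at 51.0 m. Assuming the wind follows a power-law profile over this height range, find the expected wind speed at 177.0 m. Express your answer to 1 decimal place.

9.6 m/s

First find α: α = ln(V₂/V₁)/ln(z₂/z₁) = ln(8.61/7.4)/ln(51.0/9.74) = 0.15144/1.65558 = 0.0915
Extrapolate from 51.0 m to 177.0 m: V₃ = 8.61 × (177.0/51.0)^0.0915 = 8.61 × 1.1206 = 9.6480 m/s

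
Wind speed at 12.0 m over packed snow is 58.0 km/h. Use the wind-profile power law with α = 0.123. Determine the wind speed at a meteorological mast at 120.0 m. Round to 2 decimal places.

Power-law profile: V₂ = V₁ · (z₂/z₁)^α
V₂ = 58.0 × (120.0/12.0)^0.123 = 58.0 × (10.0000)^0.123
    = 58.0 × 1.3274 = 76.9889 km/h

76.99 km/h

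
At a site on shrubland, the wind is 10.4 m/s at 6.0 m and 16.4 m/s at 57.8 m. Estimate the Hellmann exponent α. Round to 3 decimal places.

α ≈ 0.201

Power law: V₂/V₁ = (z₂/z₁)^α ⇒ α = ln(V₂/V₁) / ln(z₂/z₁)
α = ln(16.4/10.4) / ln(57.8/6.0) = ln(1.5769) / ln(9.6333)
  = 0.45548 / 2.26523 = 0.20107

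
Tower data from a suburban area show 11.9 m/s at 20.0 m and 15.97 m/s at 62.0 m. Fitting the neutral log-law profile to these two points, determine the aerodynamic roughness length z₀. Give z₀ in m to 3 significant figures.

z₀ ≈ 0.732 m

Log law: V(z) ∝ ln(z/z₀). With r = V₁/V₂ = 11.9/15.97 = 0.74515,
r · ln(z₂/z₀) = ln(z₁/z₀) ⇒ ln z₀ = (ln z₁ − r·ln z₂)/(1 − r)
ln z₀ = (2.99573 − 0.74515×4.12713) / 0.25485 = -0.3123
z₀ = exp(-0.3123) = 0.7318 m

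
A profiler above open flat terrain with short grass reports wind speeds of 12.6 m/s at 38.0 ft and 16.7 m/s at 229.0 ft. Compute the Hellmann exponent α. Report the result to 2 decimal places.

α ≈ 0.16

Power law: V₂/V₁ = (z₂/z₁)^α ⇒ α = ln(V₂/V₁) / ln(z₂/z₁)
α = ln(16.7/12.6) / ln(229.0/38.0) = ln(1.3254) / ln(6.0263)
  = 0.28171 / 1.79614 = 0.15684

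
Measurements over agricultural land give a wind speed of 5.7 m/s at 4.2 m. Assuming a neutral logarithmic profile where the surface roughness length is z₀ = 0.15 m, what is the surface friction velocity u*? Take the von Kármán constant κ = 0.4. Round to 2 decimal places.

u* ≈ 0.68 m/s

Log law: V(z) = (u*/κ) · ln(z/z₀) ⇒ u* = κ · V / ln(z/z₀)
u* = 0.4 × 5.7 / ln(4.2/0.15) = 0.4 × 5.7 / 3.3322
   = 2.2800 / 3.3322 = 0.6842 m/s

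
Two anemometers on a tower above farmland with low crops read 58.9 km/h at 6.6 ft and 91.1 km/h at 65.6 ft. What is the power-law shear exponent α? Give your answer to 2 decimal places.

Power law: V₂/V₁ = (z₂/z₁)^α ⇒ α = ln(V₂/V₁) / ln(z₂/z₁)
α = ln(91.1/58.9) / ln(65.6/6.6) = ln(1.5467) / ln(9.9394)
  = 0.43612 / 2.29651 = 0.18990

α ≈ 0.19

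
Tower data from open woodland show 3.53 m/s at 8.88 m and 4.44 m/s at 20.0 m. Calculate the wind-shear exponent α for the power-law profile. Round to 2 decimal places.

α ≈ 0.28

Power law: V₂/V₁ = (z₂/z₁)^α ⇒ α = ln(V₂/V₁) / ln(z₂/z₁)
α = ln(4.44/3.53) / ln(20.0/8.88) = ln(1.2578) / ln(2.2523)
  = 0.22936 / 0.81193 = 0.28248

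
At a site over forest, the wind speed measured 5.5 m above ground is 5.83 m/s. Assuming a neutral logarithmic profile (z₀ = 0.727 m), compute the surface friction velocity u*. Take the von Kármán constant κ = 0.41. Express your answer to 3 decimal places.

u* ≈ 1.181 m/s

Log law: V(z) = (u*/κ) · ln(z/z₀) ⇒ u* = κ · V / ln(z/z₀)
u* = 0.41 × 5.83 / ln(5.5/0.727) = 0.41 × 5.83 / 2.0236
   = 2.3903 / 2.0236 = 1.1812 m/s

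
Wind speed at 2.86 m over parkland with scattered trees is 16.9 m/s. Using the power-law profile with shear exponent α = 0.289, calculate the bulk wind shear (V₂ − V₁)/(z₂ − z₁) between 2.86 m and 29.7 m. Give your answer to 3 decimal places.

Power law: V₂ = V₁ · (z₂/z₁)^α = 16.9 × (10.3846)^0.289 = 33.2371 m/s
ΔV/Δz = (33.2371 − 16.9)/(29.7 − 2.86) = 16.3371/26.8400 = 0.60869 m/s/m

0.609 m/s/m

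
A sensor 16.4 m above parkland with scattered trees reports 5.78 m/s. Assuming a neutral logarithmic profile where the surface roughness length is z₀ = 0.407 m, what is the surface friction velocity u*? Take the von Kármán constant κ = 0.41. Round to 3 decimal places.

Log law: V(z) = (u*/κ) · ln(z/z₀) ⇒ u* = κ · V / ln(z/z₀)
u* = 0.41 × 5.78 / ln(16.4/0.407) = 0.41 × 5.78 / 3.6962
   = 2.3698 / 3.6962 = 0.6411 m/s

u* ≈ 0.641 m/s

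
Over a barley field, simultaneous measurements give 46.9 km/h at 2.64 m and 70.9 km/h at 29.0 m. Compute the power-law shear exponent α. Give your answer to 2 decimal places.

Power law: V₂/V₁ = (z₂/z₁)^α ⇒ α = ln(V₂/V₁) / ln(z₂/z₁)
α = ln(70.9/46.9) / ln(29.0/2.64) = ln(1.5117) / ln(10.9848)
  = 0.41325 / 2.39652 = 0.17244

α ≈ 0.17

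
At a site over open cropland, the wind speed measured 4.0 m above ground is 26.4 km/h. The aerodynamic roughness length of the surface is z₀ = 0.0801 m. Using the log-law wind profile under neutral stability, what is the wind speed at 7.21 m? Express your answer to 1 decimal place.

30.4 km/h

Log law: V(z) ∝ ln(z/z₀), so V₂/V₁ = ln(z₂/z₀) / ln(z₁/z₀).
ln(7.21/0.0801) = 4.4999, ln(4.0/0.0801) = 3.9108
V₂ = 26.4 × 4.4999/3.9108 = 26.4 × 1.1507 = 30.3773 km/h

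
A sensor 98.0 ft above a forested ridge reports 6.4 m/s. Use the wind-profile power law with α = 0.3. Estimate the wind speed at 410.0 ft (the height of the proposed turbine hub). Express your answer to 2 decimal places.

9.83 m/s

Power-law profile: V₂ = V₁ · (z₂/z₁)^α
V₂ = 6.4 × (410.0/98.0)^0.3 = 6.4 × (4.1837)^0.3
    = 6.4 × 1.5363 = 9.8321 m/s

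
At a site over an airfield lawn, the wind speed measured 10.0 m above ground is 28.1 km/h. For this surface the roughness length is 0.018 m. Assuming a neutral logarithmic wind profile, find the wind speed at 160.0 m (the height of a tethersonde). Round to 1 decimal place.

40.4 km/h

Log law: V(z) ∝ ln(z/z₀), so V₂/V₁ = ln(z₂/z₀) / ln(z₁/z₀).
ln(160.0/0.018) = 9.0926, ln(10.0/0.018) = 6.3200
V₂ = 28.1 × 9.0926/6.3200 = 28.1 × 1.4387 = 40.4276 km/h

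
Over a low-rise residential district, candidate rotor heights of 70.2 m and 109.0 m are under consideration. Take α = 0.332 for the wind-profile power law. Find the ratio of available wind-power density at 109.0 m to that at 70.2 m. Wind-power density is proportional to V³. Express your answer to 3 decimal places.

1.550

Speed ratio: V_B/V_A = (z_B/z_A)^α = (109.0/70.2)^0.332 = (1.5527)^0.332 = 1.15729
Power-density ratio: P_B/P_A = (V_B/V_A)³ = (1.15729)³ = 1.54998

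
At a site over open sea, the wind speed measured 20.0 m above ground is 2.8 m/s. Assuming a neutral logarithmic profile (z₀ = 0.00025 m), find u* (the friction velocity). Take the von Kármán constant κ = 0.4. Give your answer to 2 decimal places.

u* ≈ 0.10 m/s

Log law: V(z) = (u*/κ) · ln(z/z₀) ⇒ u* = κ · V / ln(z/z₀)
u* = 0.4 × 2.8 / ln(20.0/0.00025) = 0.4 × 2.8 / 11.2898
   = 1.1200 / 11.2898 = 0.0992 m/s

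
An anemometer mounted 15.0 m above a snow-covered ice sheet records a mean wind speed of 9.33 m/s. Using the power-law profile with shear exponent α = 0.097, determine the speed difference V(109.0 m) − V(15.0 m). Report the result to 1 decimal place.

Power law: V₂ = V₁ · (z₂/z₁)^α = 9.33 × (7.2667)^0.097 = 11.3092 m/s
ΔV = 11.3092 − 9.33 = 1.9792 m/s

2.0 m/s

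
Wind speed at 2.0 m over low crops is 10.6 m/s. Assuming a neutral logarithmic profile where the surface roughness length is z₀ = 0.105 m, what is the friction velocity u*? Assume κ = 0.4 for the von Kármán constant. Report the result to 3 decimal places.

u* ≈ 1.439 m/s

Log law: V(z) = (u*/κ) · ln(z/z₀) ⇒ u* = κ · V / ln(z/z₀)
u* = 0.4 × 10.6 / ln(2.0/0.105) = 0.4 × 10.6 / 2.9469
   = 4.2400 / 2.9469 = 1.4388 m/s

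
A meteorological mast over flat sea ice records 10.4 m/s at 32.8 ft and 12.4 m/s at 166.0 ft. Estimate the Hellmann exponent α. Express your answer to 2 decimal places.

α ≈ 0.11

Power law: V₂/V₁ = (z₂/z₁)^α ⇒ α = ln(V₂/V₁) / ln(z₂/z₁)
α = ln(12.4/10.4) / ln(166.0/32.8) = ln(1.1923) / ln(5.0610)
  = 0.17589 / 1.62156 = 0.10847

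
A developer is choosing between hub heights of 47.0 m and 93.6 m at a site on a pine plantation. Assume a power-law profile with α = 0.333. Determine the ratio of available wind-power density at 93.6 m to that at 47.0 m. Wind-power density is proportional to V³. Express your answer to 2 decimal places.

Speed ratio: V_B/V_A = (z_B/z_A)^α = (93.6/47.0)^0.333 = (1.9915)^0.333 = 1.25784
Power-density ratio: P_B/P_A = (V_B/V_A)³ = (1.25784)³ = 1.99012

1.99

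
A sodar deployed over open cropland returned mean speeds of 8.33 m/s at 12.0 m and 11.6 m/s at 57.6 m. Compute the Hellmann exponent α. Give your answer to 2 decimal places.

α ≈ 0.21

Power law: V₂/V₁ = (z₂/z₁)^α ⇒ α = ln(V₂/V₁) / ln(z₂/z₁)
α = ln(11.6/8.33) / ln(57.6/12.0) = ln(1.3926) / ln(4.8000)
  = 0.33114 / 1.56862 = 0.21110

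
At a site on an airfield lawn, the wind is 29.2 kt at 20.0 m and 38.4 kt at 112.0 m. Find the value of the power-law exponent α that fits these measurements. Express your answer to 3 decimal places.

Power law: V₂/V₁ = (z₂/z₁)^α ⇒ α = ln(V₂/V₁) / ln(z₂/z₁)
α = ln(38.4/29.2) / ln(112.0/20.0) = ln(1.3151) / ln(5.6000)
  = 0.27389 / 1.72277 = 0.15898

α ≈ 0.159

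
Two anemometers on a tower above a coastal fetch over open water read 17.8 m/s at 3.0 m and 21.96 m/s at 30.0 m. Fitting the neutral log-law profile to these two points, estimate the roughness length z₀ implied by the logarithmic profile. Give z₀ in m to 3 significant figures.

Log law: V(z) ∝ ln(z/z₀). With r = V₁/V₂ = 17.8/21.96 = 0.81056,
r · ln(z₂/z₀) = ln(z₁/z₀) ⇒ ln z₀ = (ln z₁ − r·ln z₂)/(1 − r)
ln z₀ = (1.09861 − 0.81056×3.40120) / 0.18944 = -8.7538
z₀ = exp(-8.7538) = 0.0001579 m

z₀ ≈ 0.000158 m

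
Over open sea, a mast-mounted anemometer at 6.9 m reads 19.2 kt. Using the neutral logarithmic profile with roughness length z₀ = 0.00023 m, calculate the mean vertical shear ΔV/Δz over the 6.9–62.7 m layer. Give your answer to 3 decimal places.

Log law: V₂ = V₁ · ln(z₂/z₀)/ln(z₁/z₀) = 19.2 × 12.5158/10.3090 = 23.3101 kt
ΔV/Δz = (23.3101 − 19.2)/(62.7 − 6.9) = 4.1101/55.8000 = 0.07366 kt/m

0.074 kt/m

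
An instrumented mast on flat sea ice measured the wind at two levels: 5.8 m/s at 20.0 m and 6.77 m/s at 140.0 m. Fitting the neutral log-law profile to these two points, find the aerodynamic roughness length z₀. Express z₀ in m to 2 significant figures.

z₀ ≈ 0.00018 m

Log law: V(z) ∝ ln(z/z₀). With r = V₁/V₂ = 5.8/6.77 = 0.85672,
r · ln(z₂/z₀) = ln(z₁/z₀) ⇒ ln z₀ = (ln z₁ − r·ln z₂)/(1 − r)
ln z₀ = (2.99573 − 0.85672×4.94164) / 0.14328 = -8.6396
z₀ = exp(-8.6396) = 0.0001770 m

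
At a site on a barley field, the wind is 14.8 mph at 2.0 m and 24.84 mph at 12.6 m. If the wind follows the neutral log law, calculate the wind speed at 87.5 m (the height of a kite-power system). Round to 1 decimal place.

Log law: V ∝ ln(z/z₀). From the pair, with r = V₁/V₂ = 0.59581,
ln z₀ = (ln z₁ − r·ln z₂)/(1 − r) = (0.6931 − 0.59581×2.5337)/0.40419 = -2.0200 → z₀ = 0.1327 m
V₃ = V₁ · ln(z₃/z₀)/ln(z₁/z₀) = 14.8 × 6.4917/2.7132 = 35.4113 mph

35.4 mph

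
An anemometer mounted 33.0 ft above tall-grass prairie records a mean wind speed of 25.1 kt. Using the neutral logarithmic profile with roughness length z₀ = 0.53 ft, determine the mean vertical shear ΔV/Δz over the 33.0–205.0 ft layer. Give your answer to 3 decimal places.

Log law: V₂ = V₁ · ln(z₂/z₀)/ln(z₁/z₀) = 25.1 × 5.9579/4.1314 = 36.1968 kt
ΔV/Δz = (36.1968 − 25.1)/(205.0 − 33.0) = 11.0968/172.0000 = 0.06452 kt/ft

0.065 kt/ft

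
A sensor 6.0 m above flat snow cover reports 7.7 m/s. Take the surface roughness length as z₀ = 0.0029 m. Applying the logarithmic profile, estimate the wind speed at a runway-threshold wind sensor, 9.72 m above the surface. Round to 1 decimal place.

Log law: V(z) ∝ ln(z/z₀), so V₂/V₁ = ln(z₂/z₀) / ln(z₁/z₀).
ln(9.72/0.0029) = 8.1172, ln(6.0/0.0029) = 7.6348
V₂ = 7.7 × 8.1172/7.6348 = 7.7 × 1.0632 = 8.1865 m/s

8.2 m/s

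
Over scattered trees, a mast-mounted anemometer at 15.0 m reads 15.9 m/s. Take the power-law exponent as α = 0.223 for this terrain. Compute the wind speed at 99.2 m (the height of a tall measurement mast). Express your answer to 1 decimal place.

24.2 m/s

Power-law profile: V₂ = V₁ · (z₂/z₁)^α
V₂ = 15.9 × (99.2/15.0)^0.223 = 15.9 × (6.6133)^0.223
    = 15.9 × 1.5239 = 24.2299 m/s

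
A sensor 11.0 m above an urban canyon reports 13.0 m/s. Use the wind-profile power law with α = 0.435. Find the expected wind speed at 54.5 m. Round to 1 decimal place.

26.1 m/s

Power-law profile: V₂ = V₁ · (z₂/z₁)^α
V₂ = 13.0 × (54.5/11.0)^0.435 = 13.0 × (4.9545)^0.435
    = 13.0 × 2.0060 = 26.0777 m/s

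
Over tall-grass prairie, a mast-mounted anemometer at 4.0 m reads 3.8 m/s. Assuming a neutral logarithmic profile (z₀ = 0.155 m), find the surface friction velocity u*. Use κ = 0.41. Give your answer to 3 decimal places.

Log law: V(z) = (u*/κ) · ln(z/z₀) ⇒ u* = κ · V / ln(z/z₀)
u* = 0.41 × 3.8 / ln(4.0/0.155) = 0.41 × 3.8 / 3.2506
   = 1.5580 / 3.2506 = 0.4793 m/s

u* ≈ 0.479 m/s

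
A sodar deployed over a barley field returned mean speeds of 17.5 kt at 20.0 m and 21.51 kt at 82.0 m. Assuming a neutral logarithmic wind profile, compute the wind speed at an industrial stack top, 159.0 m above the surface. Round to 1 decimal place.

Log law: V ∝ ln(z/z₀). From the pair, with r = V₁/V₂ = 0.81358,
ln z₀ = (ln z₁ − r·ln z₂)/(1 − r) = (2.9957 − 0.81358×4.4067)/0.18642 = -3.1619 → z₀ = 0.04234 m
V₃ = V₁ · ln(z₃/z₀)/ln(z₁/z₀) = 17.5 × 8.2308/6.1577 = 23.3919 kt

23.4 kt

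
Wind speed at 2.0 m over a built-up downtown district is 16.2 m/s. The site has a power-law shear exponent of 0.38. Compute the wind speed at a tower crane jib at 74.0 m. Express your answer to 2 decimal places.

Power-law profile: V₂ = V₁ · (z₂/z₁)^α
V₂ = 16.2 × (74.0/2.0)^0.38 = 16.2 × (37.0000)^0.38
    = 16.2 × 3.9438 = 63.8898 m/s

63.89 m/s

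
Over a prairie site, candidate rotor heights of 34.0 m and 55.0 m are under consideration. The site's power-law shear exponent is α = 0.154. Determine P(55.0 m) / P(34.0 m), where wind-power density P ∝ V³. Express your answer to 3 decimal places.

1.249

Speed ratio: V_B/V_A = (z_B/z_A)^α = (55.0/34.0)^0.154 = (1.6176)^0.154 = 1.07688
Power-density ratio: P_B/P_A = (V_B/V_A)³ = (1.07688)³ = 1.24883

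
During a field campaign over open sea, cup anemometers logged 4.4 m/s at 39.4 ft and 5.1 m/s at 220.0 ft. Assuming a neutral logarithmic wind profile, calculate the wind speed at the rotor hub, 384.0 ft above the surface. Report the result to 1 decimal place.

5.3 m/s

Log law: V ∝ ln(z/z₀). From the pair, with r = V₁/V₂ = 0.86275,
ln z₀ = (ln z₁ − r·ln z₂)/(1 − r) = (3.6738 − 0.86275×5.3936)/0.13725 = -7.1368 → z₀ = 0.0007953 ft
V₃ = V₁ · ln(z₃/z₀)/ln(z₁/z₀) = 4.4 × 13.0874/10.8106 = 5.3267 m/s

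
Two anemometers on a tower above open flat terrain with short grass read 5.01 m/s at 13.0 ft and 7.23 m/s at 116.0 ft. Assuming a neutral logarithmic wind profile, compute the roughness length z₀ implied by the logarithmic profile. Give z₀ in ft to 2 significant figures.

z₀ ≈ 0.093 ft

Log law: V(z) ∝ ln(z/z₀). With r = V₁/V₂ = 5.01/7.23 = 0.69295,
r · ln(z₂/z₀) = ln(z₁/z₀) ⇒ ln z₀ = (ln z₁ − r·ln z₂)/(1 − r)
ln z₀ = (2.56495 − 0.69295×4.75359) / 0.30705 = -2.3743
z₀ = exp(-2.3743) = 0.09308 ft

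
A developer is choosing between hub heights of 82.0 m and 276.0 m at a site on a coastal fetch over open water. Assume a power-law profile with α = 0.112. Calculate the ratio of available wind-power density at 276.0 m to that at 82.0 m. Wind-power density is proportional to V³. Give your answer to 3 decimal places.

Speed ratio: V_B/V_A = (z_B/z_A)^α = (276.0/82.0)^0.112 = (3.3659)^0.112 = 1.14560
Power-density ratio: P_B/P_A = (V_B/V_A)³ = (1.14560)³ = 1.50350

1.504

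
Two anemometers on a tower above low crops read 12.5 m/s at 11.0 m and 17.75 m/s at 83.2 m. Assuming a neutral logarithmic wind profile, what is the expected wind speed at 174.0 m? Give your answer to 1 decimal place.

Log law: V ∝ ln(z/z₀). From the pair, with r = V₁/V₂ = 0.70423,
ln z₀ = (ln z₁ − r·ln z₂)/(1 − r) = (2.3979 − 0.70423×4.4212)/0.29577 = -2.4196 → z₀ = 0.08896 m
V₃ = V₁ · ln(z₃/z₀)/ln(z₁/z₀) = 12.5 × 7.5787/4.8175 = 19.6644 m/s

19.7 m/s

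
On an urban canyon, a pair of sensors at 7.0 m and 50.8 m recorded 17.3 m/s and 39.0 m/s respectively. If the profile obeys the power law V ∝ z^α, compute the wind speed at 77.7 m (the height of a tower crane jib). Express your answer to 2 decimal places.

First find α: α = ln(V₂/V₁)/ln(z₂/z₁) = ln(39.0/17.3)/ln(50.8/7.0) = 0.81286/1.98199 = 0.4101
Extrapolate from 50.8 m to 77.7 m: V₃ = 39.0 × (77.7/50.8)^0.4101 = 39.0 × 1.1904 = 46.4254 m/s

46.43 m/s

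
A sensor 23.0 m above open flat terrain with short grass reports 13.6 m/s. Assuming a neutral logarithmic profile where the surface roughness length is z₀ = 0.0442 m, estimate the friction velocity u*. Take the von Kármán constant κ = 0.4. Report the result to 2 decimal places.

Log law: V(z) = (u*/κ) · ln(z/z₀) ⇒ u* = κ · V / ln(z/z₀)
u* = 0.4 × 13.6 / ln(23.0/0.0442) = 0.4 × 13.6 / 6.2545
   = 5.4400 / 6.2545 = 0.8698 m/s

u* ≈ 0.87 m/s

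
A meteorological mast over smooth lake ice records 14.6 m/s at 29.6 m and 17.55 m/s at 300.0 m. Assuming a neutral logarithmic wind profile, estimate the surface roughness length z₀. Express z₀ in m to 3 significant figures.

Log law: V(z) ∝ ln(z/z₀). With r = V₁/V₂ = 14.6/17.55 = 0.83191,
r · ln(z₂/z₀) = ln(z₁/z₀) ⇒ ln z₀ = (ln z₁ − r·ln z₂)/(1 − r)
ln z₀ = (3.38777 − 0.83191×5.70378) / 0.16809 = -8.0745
z₀ = exp(-8.0745) = 0.0003114 m

z₀ ≈ 0.000311 m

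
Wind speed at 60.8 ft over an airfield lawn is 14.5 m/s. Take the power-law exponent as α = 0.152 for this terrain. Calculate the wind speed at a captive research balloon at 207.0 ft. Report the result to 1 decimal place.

17.5 m/s

Power-law profile: V₂ = V₁ · (z₂/z₁)^α
V₂ = 14.5 × (207.0/60.8)^0.152 = 14.5 × (3.4046)^0.152
    = 14.5 × 1.2047 = 17.4680 m/s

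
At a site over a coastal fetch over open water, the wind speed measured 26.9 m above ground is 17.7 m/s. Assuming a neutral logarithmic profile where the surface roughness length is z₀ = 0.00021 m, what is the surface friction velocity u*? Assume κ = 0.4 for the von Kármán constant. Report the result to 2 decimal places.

u* ≈ 0.60 m/s

Log law: V(z) = (u*/κ) · ln(z/z₀) ⇒ u* = κ · V / ln(z/z₀)
u* = 0.4 × 17.7 / ln(26.9/0.00021) = 0.4 × 17.7 / 11.7605
   = 7.0800 / 11.7605 = 0.6020 m/s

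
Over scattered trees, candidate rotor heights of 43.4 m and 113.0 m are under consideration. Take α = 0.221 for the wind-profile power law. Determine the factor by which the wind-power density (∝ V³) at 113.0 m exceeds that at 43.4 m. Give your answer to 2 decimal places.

Speed ratio: V_B/V_A = (z_B/z_A)^α = (113.0/43.4)^0.221 = (2.6037)^0.221 = 1.23551
Power-density ratio: P_B/P_A = (V_B/V_A)³ = (1.23551)³ = 1.88597

1.89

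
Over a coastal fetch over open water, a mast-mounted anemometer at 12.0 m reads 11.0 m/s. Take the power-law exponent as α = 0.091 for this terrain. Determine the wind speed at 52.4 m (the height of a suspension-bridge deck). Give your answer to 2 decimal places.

Power-law profile: V₂ = V₁ · (z₂/z₁)^α
V₂ = 11.0 × (52.4/12.0)^0.091 = 11.0 × (4.3667)^0.091
    = 11.0 × 1.1435 = 12.5790 m/s

12.58 m/s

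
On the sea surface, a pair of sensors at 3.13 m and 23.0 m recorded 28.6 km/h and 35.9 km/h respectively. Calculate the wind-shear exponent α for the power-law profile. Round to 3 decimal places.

α ≈ 0.114

Power law: V₂/V₁ = (z₂/z₁)^α ⇒ α = ln(V₂/V₁) / ln(z₂/z₁)
α = ln(35.9/28.6) / ln(23.0/3.13) = ln(1.2552) / ln(7.3482)
  = 0.22733 / 1.99446 = 0.11398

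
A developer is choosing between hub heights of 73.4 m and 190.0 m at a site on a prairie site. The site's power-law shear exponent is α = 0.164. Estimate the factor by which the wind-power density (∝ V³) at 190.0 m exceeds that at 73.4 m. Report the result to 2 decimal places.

Speed ratio: V_B/V_A = (z_B/z_A)^α = (190.0/73.4)^0.164 = (2.5886)^0.164 = 1.16880
Power-density ratio: P_B/P_A = (V_B/V_A)³ = (1.16880)³ = 1.59670

1.60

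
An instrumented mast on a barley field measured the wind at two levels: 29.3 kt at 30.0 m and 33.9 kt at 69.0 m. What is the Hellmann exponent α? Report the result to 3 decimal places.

Power law: V₂/V₁ = (z₂/z₁)^α ⇒ α = ln(V₂/V₁) / ln(z₂/z₁)
α = ln(33.9/29.3) / ln(69.0/30.0) = ln(1.1570) / ln(2.3000)
  = 0.14583 / 0.83291 = 0.17508

α ≈ 0.175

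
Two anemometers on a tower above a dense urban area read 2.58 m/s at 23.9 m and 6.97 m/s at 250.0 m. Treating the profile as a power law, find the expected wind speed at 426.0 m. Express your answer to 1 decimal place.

First find α: α = ln(V₂/V₁)/ln(z₂/z₁) = ln(6.97/2.58)/ln(250.0/23.9) = 0.99383/2.34758 = 0.4233
Extrapolate from 250.0 m to 426.0 m: V₃ = 6.97 × (426.0/250.0)^0.4233 = 6.97 × 1.2531 = 8.7342 m/s

8.7 m/s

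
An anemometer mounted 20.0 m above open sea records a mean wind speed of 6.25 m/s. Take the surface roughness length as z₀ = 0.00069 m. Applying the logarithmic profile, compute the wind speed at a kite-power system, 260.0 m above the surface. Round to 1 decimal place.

7.8 m/s

Log law: V(z) ∝ ln(z/z₀), so V₂/V₁ = ln(z₂/z₀) / ln(z₁/z₀).
ln(260.0/0.00069) = 12.8395, ln(20.0/0.00069) = 10.2746
V₂ = 6.25 × 12.8395/10.2746 = 6.25 × 1.2496 = 7.8103 m/s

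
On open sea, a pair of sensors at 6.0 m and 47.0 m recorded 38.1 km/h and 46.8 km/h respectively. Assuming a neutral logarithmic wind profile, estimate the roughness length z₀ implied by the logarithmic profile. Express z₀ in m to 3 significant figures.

z₀ ≈ 0.000730 m

Log law: V(z) ∝ ln(z/z₀). With r = V₁/V₂ = 38.1/46.8 = 0.81410,
r · ln(z₂/z₀) = ln(z₁/z₀) ⇒ ln z₀ = (ln z₁ − r·ln z₂)/(1 − r)
ln z₀ = (1.79176 − 0.81410×3.85015) / 0.18590 = -7.2226
z₀ = exp(-7.2226) = 0.0007299 m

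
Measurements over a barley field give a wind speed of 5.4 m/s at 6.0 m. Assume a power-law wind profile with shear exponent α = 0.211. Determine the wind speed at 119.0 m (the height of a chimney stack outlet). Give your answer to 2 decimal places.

10.14 m/s

Power-law profile: V₂ = V₁ · (z₂/z₁)^α
V₂ = 5.4 × (119.0/6.0)^0.211 = 5.4 × (19.8333)^0.211
    = 5.4 × 1.8782 = 10.1425 m/s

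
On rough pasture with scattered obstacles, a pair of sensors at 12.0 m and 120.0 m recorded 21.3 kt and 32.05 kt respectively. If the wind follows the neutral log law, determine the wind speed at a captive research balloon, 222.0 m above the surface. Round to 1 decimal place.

Log law: V ∝ ln(z/z₀). From the pair, with r = V₁/V₂ = 0.66459,
ln z₀ = (ln z₁ − r·ln z₂)/(1 − r) = (2.4849 − 0.66459×4.7875)/0.33541 = -2.0774 → z₀ = 0.1253 m
V₃ = V₁ · ln(z₃/z₀)/ln(z₁/z₀) = 21.3 × 7.4801/4.5623 = 34.9221 kt

34.9 kt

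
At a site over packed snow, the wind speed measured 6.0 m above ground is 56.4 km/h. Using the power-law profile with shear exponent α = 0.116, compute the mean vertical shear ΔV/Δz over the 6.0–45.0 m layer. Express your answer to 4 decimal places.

Power law: V₂ = V₁ · (z₂/z₁)^α = 56.4 × (7.5000)^0.116 = 71.2502 km/h
ΔV/Δz = (71.2502 − 56.4)/(45.0 − 6.0) = 14.8502/39.0000 = 0.38077 km/h/m

0.3808 km/h/m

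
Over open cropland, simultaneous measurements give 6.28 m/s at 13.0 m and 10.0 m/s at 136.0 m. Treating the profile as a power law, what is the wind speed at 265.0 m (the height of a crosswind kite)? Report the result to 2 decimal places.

11.41 m/s

First find α: α = ln(V₂/V₁)/ln(z₂/z₁) = ln(10.0/6.28)/ln(136.0/13.0) = 0.46522/2.34771 = 0.1982
Extrapolate from 136.0 m to 265.0 m: V₃ = 10.0 × (265.0/136.0)^0.1982 = 10.0 × 1.1413 = 11.4132 m/s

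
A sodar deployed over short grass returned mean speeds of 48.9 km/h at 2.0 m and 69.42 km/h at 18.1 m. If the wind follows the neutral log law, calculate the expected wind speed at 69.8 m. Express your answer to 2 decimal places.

Log law: V ∝ ln(z/z₀). From the pair, with r = V₁/V₂ = 0.70441,
ln z₀ = (ln z₁ − r·ln z₂)/(1 − r) = (0.6931 − 0.70441×2.8959)/0.29559 = -4.5561 → z₀ = 0.01050 m
V₃ = V₁ · ln(z₃/z₀)/ln(z₁/z₀) = 48.9 × 8.8018/5.2493 = 81.9934 km/h

81.99 km/h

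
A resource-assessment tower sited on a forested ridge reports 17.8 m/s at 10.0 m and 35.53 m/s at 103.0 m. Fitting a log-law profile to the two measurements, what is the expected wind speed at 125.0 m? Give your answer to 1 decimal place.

Log law: V ∝ ln(z/z₀). From the pair, with r = V₁/V₂ = 0.50099,
ln z₀ = (ln z₁ − r·ln z₂)/(1 − r) = (2.3026 − 0.50099×4.6347)/0.49901 = -0.0388 → z₀ = 0.9620 m
V₃ = V₁ · ln(z₃/z₀)/ln(z₁/z₀) = 17.8 × 4.8671/2.3414 = 37.0017 m/s

37.0 m/s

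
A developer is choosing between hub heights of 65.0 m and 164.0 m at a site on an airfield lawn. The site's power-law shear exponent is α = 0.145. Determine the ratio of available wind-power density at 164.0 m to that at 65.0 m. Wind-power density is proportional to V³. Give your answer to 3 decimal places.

Speed ratio: V_B/V_A = (z_B/z_A)^α = (164.0/65.0)^0.145 = (2.5231)^0.145 = 1.14362
Power-density ratio: P_B/P_A = (V_B/V_A)³ = (1.14362)³ = 1.49568

1.496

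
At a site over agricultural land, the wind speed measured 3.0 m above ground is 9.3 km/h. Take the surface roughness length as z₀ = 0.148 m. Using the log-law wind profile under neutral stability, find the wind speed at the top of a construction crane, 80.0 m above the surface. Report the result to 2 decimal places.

19.45 km/h

Log law: V(z) ∝ ln(z/z₀), so V₂/V₁ = ln(z₂/z₀) / ln(z₁/z₀).
ln(80.0/0.148) = 6.2926, ln(3.0/0.148) = 3.0092
V₂ = 9.3 × 6.2926/3.0092 = 9.3 × 2.0911 = 19.4476 km/h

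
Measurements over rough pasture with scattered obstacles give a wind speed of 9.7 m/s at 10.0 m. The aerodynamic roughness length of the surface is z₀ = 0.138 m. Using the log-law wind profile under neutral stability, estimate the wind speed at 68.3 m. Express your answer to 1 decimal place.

Log law: V(z) ∝ ln(z/z₀), so V₂/V₁ = ln(z₂/z₀) / ln(z₁/z₀).
ln(68.3/0.138) = 6.2044, ln(10.0/0.138) = 4.2831
V₂ = 9.7 × 6.2044/4.2831 = 9.7 × 1.4486 = 14.0513 m/s

14.1 m/s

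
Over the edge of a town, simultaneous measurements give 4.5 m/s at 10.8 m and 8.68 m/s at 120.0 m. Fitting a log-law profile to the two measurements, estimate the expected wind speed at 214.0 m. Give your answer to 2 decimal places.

9.68 m/s

Log law: V ∝ ln(z/z₀). From the pair, with r = V₁/V₂ = 0.51843,
ln z₀ = (ln z₁ − r·ln z₂)/(1 − r) = (2.3795 − 0.51843×4.7875)/0.48157 = -0.2127 → z₀ = 0.8084 m
V₃ = V₁ · ln(z₃/z₀)/ln(z₁/z₀) = 4.5 × 5.5787/2.5923 = 9.6842 m/s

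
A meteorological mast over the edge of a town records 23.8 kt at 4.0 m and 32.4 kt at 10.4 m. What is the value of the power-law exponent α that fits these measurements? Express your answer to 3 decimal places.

α ≈ 0.323

Power law: V₂/V₁ = (z₂/z₁)^α ⇒ α = ln(V₂/V₁) / ln(z₂/z₁)
α = ln(32.4/23.8) / ln(10.4/4.0) = ln(1.3613) / ln(2.6000)
  = 0.30847 / 0.95551 = 0.32284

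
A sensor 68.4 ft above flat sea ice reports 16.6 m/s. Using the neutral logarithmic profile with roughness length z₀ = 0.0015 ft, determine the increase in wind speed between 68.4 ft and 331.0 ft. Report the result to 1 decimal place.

Log law: V₂ = V₁ · ln(z₂/z₀)/ln(z₁/z₀) = 16.6 × 12.3044/10.7277 = 19.0399 m/s
ΔV = 19.0399 − 16.6 = 2.4399 m/s

2.4 m/s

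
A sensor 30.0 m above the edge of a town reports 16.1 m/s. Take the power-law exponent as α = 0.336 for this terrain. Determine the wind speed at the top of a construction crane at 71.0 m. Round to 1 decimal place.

21.5 m/s

Power-law profile: V₂ = V₁ · (z₂/z₁)^α
V₂ = 16.1 × (71.0/30.0)^0.336 = 16.1 × (2.3667)^0.336
    = 16.1 × 1.3357 = 21.5048 m/s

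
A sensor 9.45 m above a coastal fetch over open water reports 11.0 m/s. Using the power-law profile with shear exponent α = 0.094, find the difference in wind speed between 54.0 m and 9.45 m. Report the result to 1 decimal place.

Power law: V₂ = V₁ · (z₂/z₁)^α = 11.0 × (5.7143)^0.094 = 12.9583 m/s
ΔV = 12.9583 − 11.0 = 1.9583 m/s

2.0 m/s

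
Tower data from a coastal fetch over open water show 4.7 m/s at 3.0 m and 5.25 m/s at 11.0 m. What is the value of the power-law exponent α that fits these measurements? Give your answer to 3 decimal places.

α ≈ 0.085

Power law: V₂/V₁ = (z₂/z₁)^α ⇒ α = ln(V₂/V₁) / ln(z₂/z₁)
α = ln(5.25/4.7) / ln(11.0/3.0) = ln(1.1170) / ln(3.6667)
  = 0.11067 / 1.29928 = 0.08517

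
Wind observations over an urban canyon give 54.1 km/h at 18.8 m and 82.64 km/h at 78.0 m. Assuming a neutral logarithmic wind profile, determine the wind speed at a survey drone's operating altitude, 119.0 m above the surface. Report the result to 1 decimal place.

Log law: V ∝ ln(z/z₀). From the pair, with r = V₁/V₂ = 0.65465,
ln z₀ = (ln z₁ − r·ln z₂)/(1 − r) = (2.9339 − 0.65465×4.3567)/0.34535 = 0.2367 → z₀ = 1.267 m
V₃ = V₁ · ln(z₃/z₀)/ln(z₁/z₀) = 54.1 × 4.5424/2.6971 = 91.1129 km/h

91.1 km/h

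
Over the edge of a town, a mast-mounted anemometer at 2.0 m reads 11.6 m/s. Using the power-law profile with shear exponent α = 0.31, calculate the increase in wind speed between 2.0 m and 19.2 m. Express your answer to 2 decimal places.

Power law: V₂ = V₁ · (z₂/z₁)^α = 11.6 × (9.6000)^0.31 = 23.3863 m/s
ΔV = 23.3863 − 11.6 = 11.7863 m/s

11.79 m/s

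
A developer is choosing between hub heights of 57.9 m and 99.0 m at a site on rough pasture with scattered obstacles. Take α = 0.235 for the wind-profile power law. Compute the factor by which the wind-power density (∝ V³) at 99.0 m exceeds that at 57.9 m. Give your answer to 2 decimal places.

Speed ratio: V_B/V_A = (z_B/z_A)^α = (99.0/57.9)^0.235 = (1.7098)^0.235 = 1.13434
Power-density ratio: P_B/P_A = (V_B/V_A)³ = (1.13434)³ = 1.45960

1.46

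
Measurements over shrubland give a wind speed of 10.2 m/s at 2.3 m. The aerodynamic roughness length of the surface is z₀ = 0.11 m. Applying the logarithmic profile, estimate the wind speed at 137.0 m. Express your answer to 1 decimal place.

23.9 m/s

Log law: V(z) ∝ ln(z/z₀), so V₂/V₁ = ln(z₂/z₀) / ln(z₁/z₀).
ln(137.0/0.11) = 7.1273, ln(2.3/0.11) = 3.0402
V₂ = 10.2 × 7.1273/3.0402 = 10.2 × 2.3444 = 23.9124 m/s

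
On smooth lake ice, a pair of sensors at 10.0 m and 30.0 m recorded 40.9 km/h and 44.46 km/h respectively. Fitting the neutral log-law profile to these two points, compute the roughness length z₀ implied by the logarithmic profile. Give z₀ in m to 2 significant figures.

Log law: V(z) ∝ ln(z/z₀). With r = V₁/V₂ = 40.9/44.46 = 0.91993,
r · ln(z₂/z₀) = ln(z₁/z₀) ⇒ ln z₀ = (ln z₁ − r·ln z₂)/(1 − r)
ln z₀ = (2.30259 − 0.91993×3.40120) / 0.08007 = -10.3191
z₀ = exp(-10.3191) = 0.00003300 m

z₀ ≈ 0.000033 m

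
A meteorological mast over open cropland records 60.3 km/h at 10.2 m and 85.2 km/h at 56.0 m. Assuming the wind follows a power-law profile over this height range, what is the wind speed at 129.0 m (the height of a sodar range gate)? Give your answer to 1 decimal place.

100.9 km/h

First find α: α = ln(V₂/V₁)/ln(z₂/z₁) = ln(85.2/60.3)/ln(56.0/10.2) = 0.34567/1.70296 = 0.2030
Extrapolate from 56.0 m to 129.0 m: V₃ = 85.2 × (129.0/56.0)^0.2030 = 85.2 × 1.1846 = 100.9253 km/h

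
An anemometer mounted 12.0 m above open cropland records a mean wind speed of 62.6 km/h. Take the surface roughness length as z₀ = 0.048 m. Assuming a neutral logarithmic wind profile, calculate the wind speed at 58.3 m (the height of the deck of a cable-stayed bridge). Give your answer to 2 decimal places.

Log law: V(z) ∝ ln(z/z₀), so V₂/V₁ = ln(z₂/z₀) / ln(z₁/z₀).
ln(58.3/0.048) = 7.1022, ln(12.0/0.048) = 5.5215
V₂ = 62.6 × 7.1022/5.5215 = 62.6 × 1.2863 = 80.5213 km/h

80.52 km/h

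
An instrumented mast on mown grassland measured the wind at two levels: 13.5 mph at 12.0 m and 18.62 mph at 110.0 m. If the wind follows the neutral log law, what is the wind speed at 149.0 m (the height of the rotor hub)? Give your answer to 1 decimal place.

19.3 mph

Log law: V ∝ ln(z/z₀). From the pair, with r = V₁/V₂ = 0.72503,
ln z₀ = (ln z₁ − r·ln z₂)/(1 − r) = (2.4849 − 0.72503×4.7005)/0.27497 = -3.3569 → z₀ = 0.03484 m
V₃ = V₁ · ln(z₃/z₀)/ln(z₁/z₀) = 13.5 × 8.3609/5.8418 = 19.3213 mph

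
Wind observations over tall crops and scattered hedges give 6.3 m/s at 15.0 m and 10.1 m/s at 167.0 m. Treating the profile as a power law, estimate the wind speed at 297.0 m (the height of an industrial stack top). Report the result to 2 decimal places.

First find α: α = ln(V₂/V₁)/ln(z₂/z₁) = ln(10.1/6.3)/ln(167.0/15.0) = 0.47199/2.40994 = 0.1958
Extrapolate from 167.0 m to 297.0 m: V₃ = 10.1 × (297.0/167.0)^0.1958 = 10.1 × 1.1194 = 11.3055 m/s

11.31 m/s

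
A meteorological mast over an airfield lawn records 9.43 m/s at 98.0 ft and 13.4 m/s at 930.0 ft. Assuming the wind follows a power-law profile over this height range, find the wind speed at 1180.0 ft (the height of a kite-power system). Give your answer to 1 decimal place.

First find α: α = ln(V₂/V₁)/ln(z₂/z₁) = ln(13.4/9.43)/ln(930.0/98.0) = 0.35136/2.25022 = 0.1561
Extrapolate from 930.0 ft to 1180.0 ft: V₃ = 13.4 × (1180.0/930.0)^0.1561 = 13.4 × 1.0379 = 13.9075 m/s

13.9 m/s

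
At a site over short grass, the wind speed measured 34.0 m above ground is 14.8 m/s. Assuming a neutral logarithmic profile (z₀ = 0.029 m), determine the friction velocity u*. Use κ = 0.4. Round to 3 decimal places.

Log law: V(z) = (u*/κ) · ln(z/z₀) ⇒ u* = κ · V / ln(z/z₀)
u* = 0.4 × 14.8 / ln(34.0/0.029) = 0.4 × 14.8 / 7.0668
   = 5.9200 / 7.0668 = 0.8377 m/s

u* ≈ 0.838 m/s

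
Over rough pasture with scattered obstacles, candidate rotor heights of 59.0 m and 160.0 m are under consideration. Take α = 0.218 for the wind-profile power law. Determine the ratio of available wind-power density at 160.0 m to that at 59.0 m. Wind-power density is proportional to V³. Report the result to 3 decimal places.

Speed ratio: V_B/V_A = (z_B/z_A)^α = (160.0/59.0)^0.218 = (2.7119)^0.218 = 1.24295
Power-density ratio: P_B/P_A = (V_B/V_A)³ = (1.24295)³ = 1.92025

1.920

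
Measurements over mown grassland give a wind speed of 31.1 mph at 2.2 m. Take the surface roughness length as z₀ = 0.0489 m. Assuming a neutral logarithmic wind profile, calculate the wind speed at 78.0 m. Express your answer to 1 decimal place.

60.3 mph

Log law: V(z) ∝ ln(z/z₀), so V₂/V₁ = ln(z₂/z₀) / ln(z₁/z₀).
ln(78.0/0.0489) = 7.3747, ln(2.2/0.0489) = 3.8064
V₂ = 31.1 × 7.3747/3.8064 = 31.1 × 1.9374 = 60.2539 mph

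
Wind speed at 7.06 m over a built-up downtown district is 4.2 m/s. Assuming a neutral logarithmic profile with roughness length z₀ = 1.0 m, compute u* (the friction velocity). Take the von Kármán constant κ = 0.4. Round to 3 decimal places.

u* ≈ 0.860 m/s

Log law: V(z) = (u*/κ) · ln(z/z₀) ⇒ u* = κ · V / ln(z/z₀)
u* = 0.4 × 4.2 / ln(7.06/1.0) = 0.4 × 4.2 / 1.9544
   = 1.6800 / 1.9544 = 0.8596 m/s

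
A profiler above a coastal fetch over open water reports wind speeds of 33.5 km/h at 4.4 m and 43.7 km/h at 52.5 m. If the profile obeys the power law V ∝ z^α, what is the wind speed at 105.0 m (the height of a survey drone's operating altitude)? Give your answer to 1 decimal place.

47.1 km/h

First find α: α = ln(V₂/V₁)/ln(z₂/z₁) = ln(43.7/33.5)/ln(52.5/4.4) = 0.26580/2.47921 = 0.1072
Extrapolate from 52.5 m to 105.0 m: V₃ = 43.7 × (105.0/52.5)^0.1072 = 43.7 × 1.0771 = 47.0712 km/h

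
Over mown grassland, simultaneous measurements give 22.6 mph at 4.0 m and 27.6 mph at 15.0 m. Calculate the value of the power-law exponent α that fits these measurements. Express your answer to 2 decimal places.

Power law: V₂/V₁ = (z₂/z₁)^α ⇒ α = ln(V₂/V₁) / ln(z₂/z₁)
α = ln(27.6/22.6) / ln(15.0/4.0) = ln(1.2212) / ln(3.7500)
  = 0.19987 / 1.32176 = 0.15121

α ≈ 0.15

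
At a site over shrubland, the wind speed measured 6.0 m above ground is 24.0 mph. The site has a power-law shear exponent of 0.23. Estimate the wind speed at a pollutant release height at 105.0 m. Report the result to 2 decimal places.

Power-law profile: V₂ = V₁ · (z₂/z₁)^α
V₂ = 24.0 × (105.0/6.0)^0.23 = 24.0 × (17.5000)^0.23
    = 24.0 × 1.9315 = 46.3564 mph

46.36 mph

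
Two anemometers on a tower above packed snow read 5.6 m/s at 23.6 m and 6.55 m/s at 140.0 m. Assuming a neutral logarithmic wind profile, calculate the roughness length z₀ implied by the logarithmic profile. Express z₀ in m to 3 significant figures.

z₀ ≈ 0.000653 m

Log law: V(z) ∝ ln(z/z₀). With r = V₁/V₂ = 5.6/6.55 = 0.85496,
r · ln(z₂/z₀) = ln(z₁/z₀) ⇒ ln z₀ = (ln z₁ − r·ln z₂)/(1 − r)
ln z₀ = (3.16125 − 0.85496×4.94164) / 0.14504 = -7.3337
z₀ = exp(-7.3337) = 0.0006531 m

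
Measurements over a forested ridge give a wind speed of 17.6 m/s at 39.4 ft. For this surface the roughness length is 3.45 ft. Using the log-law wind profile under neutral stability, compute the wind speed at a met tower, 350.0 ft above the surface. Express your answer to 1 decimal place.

Log law: V(z) ∝ ln(z/z₀), so V₂/V₁ = ln(z₂/z₀) / ln(z₁/z₀).
ln(350.0/3.45) = 4.6196, ln(39.4/3.45) = 2.4354
V₂ = 17.6 × 4.6196/2.4354 = 17.6 × 1.8968 = 33.3845 m/s

33.4 m/s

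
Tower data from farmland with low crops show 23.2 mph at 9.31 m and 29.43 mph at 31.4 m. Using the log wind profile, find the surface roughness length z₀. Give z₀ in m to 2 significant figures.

Log law: V(z) ∝ ln(z/z₀). With r = V₁/V₂ = 23.2/29.43 = 0.78831,
r · ln(z₂/z₀) = ln(z₁/z₀) ⇒ ln z₀ = (ln z₁ − r·ln z₂)/(1 − r)
ln z₀ = (2.23109 − 0.78831×3.44681) / 0.21169 = -2.2961
z₀ = exp(-2.2961) = 0.1006 m

z₀ ≈ 0.10 m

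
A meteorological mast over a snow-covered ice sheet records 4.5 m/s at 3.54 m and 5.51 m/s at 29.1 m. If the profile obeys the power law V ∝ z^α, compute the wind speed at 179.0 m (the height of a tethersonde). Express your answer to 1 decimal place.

First find α: α = ln(V₂/V₁)/ln(z₂/z₁) = ln(5.51/4.5)/ln(29.1/3.54) = 0.20249/2.10661 = 0.0961
Extrapolate from 29.1 m to 179.0 m: V₃ = 5.51 × (179.0/29.1)^0.0961 = 5.51 × 1.1908 = 6.5612 m/s

6.6 m/s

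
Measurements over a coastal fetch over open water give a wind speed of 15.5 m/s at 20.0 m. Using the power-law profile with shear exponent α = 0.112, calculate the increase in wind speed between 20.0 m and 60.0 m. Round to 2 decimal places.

2.03 m/s

Power law: V₂ = V₁ · (z₂/z₁)^α = 15.5 × (3.0000)^0.112 = 17.5295 m/s
ΔV = 17.5295 − 15.5 = 2.0295 m/s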